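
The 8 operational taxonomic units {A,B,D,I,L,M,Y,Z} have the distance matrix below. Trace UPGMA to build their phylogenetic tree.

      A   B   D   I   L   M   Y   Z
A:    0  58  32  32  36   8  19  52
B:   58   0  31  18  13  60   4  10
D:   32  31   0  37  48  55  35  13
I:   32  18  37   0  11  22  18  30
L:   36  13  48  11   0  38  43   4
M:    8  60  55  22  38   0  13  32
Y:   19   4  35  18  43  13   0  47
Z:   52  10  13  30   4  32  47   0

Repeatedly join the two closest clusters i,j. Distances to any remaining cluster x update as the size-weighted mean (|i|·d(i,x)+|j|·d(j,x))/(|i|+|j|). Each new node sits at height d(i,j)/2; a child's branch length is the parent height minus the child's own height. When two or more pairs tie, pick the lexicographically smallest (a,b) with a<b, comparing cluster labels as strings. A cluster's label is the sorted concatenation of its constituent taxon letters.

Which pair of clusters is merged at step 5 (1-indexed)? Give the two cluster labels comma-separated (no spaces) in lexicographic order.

1. join B+Y (d=4) ⇒ BY; edges |B|=2, |Y|=2
  updated: d(A,BY)=77/2, d(BY,D)=33, d(BY,I)=18, d(BY,L)=28, d(BY,M)=73/2, d(BY,Z)=57/2
2. join L+Z (d=4) ⇒ LZ; edges |L|=2, |Z|=2
  updated: d(A,LZ)=44, d(BY,LZ)=113/4, d(D,LZ)=61/2, d(I,LZ)=41/2, d(LZ,M)=35
3. join A+M (d=8) ⇒ AM; edges |A|=4, |M|=4
  updated: d(AM,BY)=75/2, d(AM,D)=87/2, d(AM,I)=27, d(AM,LZ)=79/2
4. join BY+I (d=18) ⇒ BIY; edges |BY|=7, |I|=9
  updated: d(AM,BIY)=34, d(BIY,D)=103/3, d(BIY,LZ)=77/3
5. join BIY+LZ (d=77/3) ⇒ BILYZ; edges |BIY|=23/6, |LZ|=65/6
  updated: d(AM,BILYZ)=181/5, d(BILYZ,D)=164/5
6. join BILYZ+D (d=164/5) ⇒ BDILYZ; edges |BILYZ|=107/30, |D|=82/5
  updated: d(AM,BDILYZ)=449/12
7. join AM+BDILYZ (d=449/12) ⇒ ABDILMYZ; edges |AM|=353/24, |BDILYZ|=277/120
final tree: ((A:4,M:4):353/24,((((B:2,Y:2):7,I:9):23/6,(L:2,Z:2):65/6):107/30,D:82/5):277/120)
total length: 1673/20

BIY,LZ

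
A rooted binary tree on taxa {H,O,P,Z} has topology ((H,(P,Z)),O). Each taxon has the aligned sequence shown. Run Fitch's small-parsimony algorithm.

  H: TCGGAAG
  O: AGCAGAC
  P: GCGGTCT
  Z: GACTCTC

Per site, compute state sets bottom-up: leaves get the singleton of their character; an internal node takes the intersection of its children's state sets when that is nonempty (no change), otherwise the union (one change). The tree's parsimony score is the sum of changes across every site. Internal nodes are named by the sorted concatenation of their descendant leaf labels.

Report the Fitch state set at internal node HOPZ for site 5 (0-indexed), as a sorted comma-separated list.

A

PZ@0: {G} ∩ {G} = {G} (intersection, +0)
HPZ@0: {T} ∪ {G} = {G,T} (union, +1)
HOPZ@0: {G,T} ∪ {A} = {A,G,T} (union, +1)
PZ@1: {C} ∪ {A} = {A,C} (union, +1)
HPZ@1: {C} ∩ {A,C} = {C} (intersection, +0)
HOPZ@1: {C} ∪ {G} = {C,G} (union, +1)
PZ@2: {G} ∪ {C} = {C,G} (union, +1)
HPZ@2: {G} ∩ {C,G} = {G} (intersection, +0)
HOPZ@2: {G} ∪ {C} = {C,G} (union, +1)
PZ@3: {G} ∪ {T} = {G,T} (union, +1)
HPZ@3: {G} ∩ {G,T} = {G} (intersection, +0)
HOPZ@3: {G} ∪ {A} = {A,G} (union, +1)
PZ@4: {T} ∪ {C} = {C,T} (union, +1)
HPZ@4: {A} ∪ {C,T} = {A,C,T} (union, +1)
HOPZ@4: {A,C,T} ∪ {G} = {A,C,G,T} (union, +1)
PZ@5: {C} ∪ {T} = {C,T} (union, +1)
HPZ@5: {A} ∪ {C,T} = {A,C,T} (union, +1)
HOPZ@5: {A,C,T} ∩ {A} = {A} (intersection, +0)
PZ@6: {T} ∪ {C} = {C,T} (union, +1)
HPZ@6: {G} ∪ {C,T} = {C,G,T} (union, +1)
HOPZ@6: {C,G,T} ∩ {C} = {C} (intersection, +0)
per-site changes: [2, 2, 2, 2, 3, 2, 2]; total = 15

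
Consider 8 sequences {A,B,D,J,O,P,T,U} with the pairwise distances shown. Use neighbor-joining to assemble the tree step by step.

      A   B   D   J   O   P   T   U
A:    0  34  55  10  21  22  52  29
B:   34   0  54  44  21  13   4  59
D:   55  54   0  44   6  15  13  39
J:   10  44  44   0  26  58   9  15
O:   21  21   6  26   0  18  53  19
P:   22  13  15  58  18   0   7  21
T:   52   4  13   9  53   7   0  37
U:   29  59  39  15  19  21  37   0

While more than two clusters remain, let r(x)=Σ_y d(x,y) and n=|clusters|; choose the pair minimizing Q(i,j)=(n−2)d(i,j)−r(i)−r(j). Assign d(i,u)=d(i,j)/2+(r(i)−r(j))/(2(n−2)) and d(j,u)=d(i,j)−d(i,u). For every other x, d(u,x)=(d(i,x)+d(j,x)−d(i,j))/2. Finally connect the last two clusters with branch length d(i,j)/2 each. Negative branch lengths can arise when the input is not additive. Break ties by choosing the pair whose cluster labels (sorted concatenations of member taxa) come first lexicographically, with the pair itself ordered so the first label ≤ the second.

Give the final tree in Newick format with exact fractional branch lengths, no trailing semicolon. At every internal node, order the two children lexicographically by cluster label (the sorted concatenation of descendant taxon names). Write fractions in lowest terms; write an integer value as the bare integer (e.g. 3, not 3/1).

iteration 1: select B,T (d=4, Q=-380); attach at lengths (13/2, -5/2); label the merged cluster BT
  updated: d(A,BT)=41, d(BT,D)=63/2, d(BT,J)=49/2, d(BT,O)=35, d(BT,P)=8, d(BT,U)=46
iteration 2: select A,J (d=10, Q=-611/2); attach at lengths (101/20, 99/20); label the merged cluster AJ
  updated: d(AJ,BT)=111/4, d(AJ,D)=89/2, d(AJ,O)=37/2, d(AJ,P)=35, d(AJ,U)=17
iteration 3: select AJ,U (d=17, Q=-867/4); attach at lengths (275/32, 269/32); label the merged cluster AJU
  updated: d(AJU,BT)=227/8, d(AJU,D)=133/4, d(AJU,O)=41/4, d(AJU,P)=39/2
iteration 4: select BT,P (d=8, Q=-1115/8); attach at lengths (177/16, -49/16); label the merged cluster BPT
  updated: d(AJU,BPT)=319/16, d(BPT,D)=77/4, d(BPT,O)=45/2
iteration 5: select AJU,BPT (d=319/16, Q=-341/4); attach at lengths (333/32, 305/32); label the merged cluster ABJPTU
  updated: d(ABJPTU,D)=521/32, d(ABJPTU,O)=205/32
iteration 6: select ABJPTU,D (d=521/32, Q=-459/16); attach at lengths (267/32, 127/16); label the merged cluster ABDJPTU
  updated: d(ABDJPTU,O)=-31/16
iteration 7: select ABDJPTU,O (d=-31/16); attach at lengths (-31/32, -31/32); label the merged cluster ABDJOPTU
final tree: (((((A:101/20,J:99/20):275/32,U:269/32):333/32,((B:13/2,T:-5/2):177/16,P:-49/16):305/32):267/32,D:127/16):-31/32,O:-31/32)
total length: 2345/32

(((((A:101/20,J:99/20):275/32,U:269/32):333/32,((B:13/2,T:-5/2):177/16,P:-49/16):305/32):267/32,D:127/16):-31/32,O:-31/32)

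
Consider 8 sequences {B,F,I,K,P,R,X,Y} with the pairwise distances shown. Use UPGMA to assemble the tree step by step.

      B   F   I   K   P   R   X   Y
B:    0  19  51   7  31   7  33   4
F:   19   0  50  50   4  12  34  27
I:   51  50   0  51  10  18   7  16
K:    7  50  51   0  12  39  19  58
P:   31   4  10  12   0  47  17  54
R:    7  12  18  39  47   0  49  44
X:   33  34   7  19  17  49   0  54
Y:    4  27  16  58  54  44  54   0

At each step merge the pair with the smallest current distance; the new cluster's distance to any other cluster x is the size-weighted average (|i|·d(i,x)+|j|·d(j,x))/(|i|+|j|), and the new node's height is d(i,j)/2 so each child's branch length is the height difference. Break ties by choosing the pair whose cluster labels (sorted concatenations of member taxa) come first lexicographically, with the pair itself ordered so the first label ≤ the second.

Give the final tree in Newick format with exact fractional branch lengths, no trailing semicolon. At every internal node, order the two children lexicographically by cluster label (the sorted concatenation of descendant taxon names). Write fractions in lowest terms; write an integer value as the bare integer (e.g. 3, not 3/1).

(((B:2,Y:2):43/4,R:51/4):53/12,(((F:2,P:2):95/8,(I:7/2,X:7/2):83/8):21/8,K:33/2):2/3)

step 1: merge (B,Y) at d=4; branch lengths B→2, Y→2; new cluster BY
  updated: d(BY,F)=23, d(BY,I)=67/2, d(BY,K)=65/2, d(BY,P)=85/2, d(BY,R)=51/2, d(BY,X)=87/2
step 2: merge (F,P) at d=4; branch lengths F→2, P→2; new cluster FP
  updated: d(BY,FP)=131/4, d(FP,I)=30, d(FP,K)=31, d(FP,R)=59/2, d(FP,X)=51/2
step 3: merge (I,X) at d=7; branch lengths I→7/2, X→7/2; new cluster IX
  updated: d(BY,IX)=77/2, d(FP,IX)=111/4, d(IX,K)=35, d(IX,R)=67/2
step 4: merge (BY,R) at d=51/2; branch lengths BY→43/4, R→51/4; new cluster BRY
  updated: d(BRY,FP)=95/3, d(BRY,IX)=221/6, d(BRY,K)=104/3
step 5: merge (FP,IX) at d=111/4; branch lengths FP→95/8, IX→83/8; new cluster FIPX
  updated: d(BRY,FIPX)=137/4, d(FIPX,K)=33
step 6: merge (FIPX,K) at d=33; branch lengths FIPX→21/8, K→33/2; new cluster FIKPX
  updated: d(BRY,FIKPX)=103/3
step 7: merge (BRY,FIKPX) at d=103/3; branch lengths BRY→53/12, FIKPX→2/3; new cluster BFIKPRXY
final tree: (((B:2,Y:2):43/4,R:51/4):53/12,(((F:2,P:2):95/8,(I:7/2,X:7/2):83/8):21/8,K:33/2):2/3)
total length: 2039/24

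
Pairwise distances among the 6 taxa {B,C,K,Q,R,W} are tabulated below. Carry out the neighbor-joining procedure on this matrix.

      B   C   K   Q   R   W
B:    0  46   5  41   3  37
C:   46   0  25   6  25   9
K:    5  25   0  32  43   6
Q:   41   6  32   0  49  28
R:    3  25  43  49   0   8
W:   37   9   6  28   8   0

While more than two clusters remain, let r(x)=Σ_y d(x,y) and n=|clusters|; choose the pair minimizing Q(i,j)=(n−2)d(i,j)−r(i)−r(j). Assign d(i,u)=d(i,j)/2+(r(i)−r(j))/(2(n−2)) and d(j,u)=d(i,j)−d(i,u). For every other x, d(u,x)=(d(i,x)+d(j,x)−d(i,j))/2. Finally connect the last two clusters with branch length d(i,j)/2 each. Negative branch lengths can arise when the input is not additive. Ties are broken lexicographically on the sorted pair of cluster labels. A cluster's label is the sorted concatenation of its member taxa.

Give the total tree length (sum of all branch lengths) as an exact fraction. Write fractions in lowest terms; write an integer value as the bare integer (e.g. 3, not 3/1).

801/16

1. join B+R (d=3, Q=-248) ⇒ BR; edges |B|=2, |R|=1
  updated: d(BR,C)=34, d(BR,K)=45/2, d(BR,Q)=87/2, d(BR,W)=21
2. join C+Q (d=6, Q=-331/2) ⇒ CQ; edges |C|=-35/12, |Q|=107/12
  updated: d(BR,CQ)=143/4, d(CQ,K)=51/2, d(CQ,W)=31/2
3. join BR+K (d=45/2, Q=-353/4) ⇒ BKR; edges |BR|=281/16, |K|=79/16
  updated: d(BKR,CQ)=155/8, d(BKR,W)=9/4
4. join BKR+CQ (d=155/8, Q=-297/8) ⇒ BCKQR; edges |BKR|=49/16, |CQ|=261/16
  updated: d(BCKQR,W)=-13/16
5. join BCKQR+W (d=-13/16) ⇒ BCKQRW; edges |BCKQR|=-13/32, |W|=-13/32
final tree: ((((B:2,R:1):281/16,K:79/16):49/16,(C:-35/12,Q:107/12):261/16):-13/32,W:-13/32)
total length: 801/16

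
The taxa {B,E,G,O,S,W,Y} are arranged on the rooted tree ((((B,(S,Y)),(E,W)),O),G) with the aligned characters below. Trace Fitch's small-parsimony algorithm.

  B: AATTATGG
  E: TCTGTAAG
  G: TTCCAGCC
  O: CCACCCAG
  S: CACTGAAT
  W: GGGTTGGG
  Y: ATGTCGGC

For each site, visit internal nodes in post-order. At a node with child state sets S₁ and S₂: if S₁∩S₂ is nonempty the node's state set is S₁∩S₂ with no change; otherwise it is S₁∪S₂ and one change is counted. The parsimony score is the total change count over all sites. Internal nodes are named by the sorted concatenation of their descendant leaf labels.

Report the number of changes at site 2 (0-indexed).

site 0, node SY: S={C} ∪ Y={A} → {A,C} (+1)
site 0, node BSY: B={A} ∩ SY={A,C} → {A} (+0)
site 0, node EW: E={T} ∪ W={G} → {G,T} (+1)
site 0, node BESWY: BSY={A} ∪ EW={G,T} → {A,G,T} (+1)
site 0, node BEOSWY: BESWY={A,G,T} ∪ O={C} → {A,C,G,T} (+1)
site 0, node BEGOSWY: BEOSWY={A,C,G,T} ∩ G={T} → {T} (+0)
site 1, node SY: S={A} ∪ Y={T} → {A,T} (+1)
site 1, node BSY: B={A} ∩ SY={A,T} → {A} (+0)
site 1, node EW: E={C} ∪ W={G} → {C,G} (+1)
site 1, node BESWY: BSY={A} ∪ EW={C,G} → {A,C,G} (+1)
site 1, node BEOSWY: BESWY={A,C,G} ∩ O={C} → {C} (+0)
site 1, node BEGOSWY: BEOSWY={C} ∪ G={T} → {C,T} (+1)
site 2, node SY: S={C} ∪ Y={G} → {C,G} (+1)
site 2, node BSY: B={T} ∪ SY={C,G} → {C,G,T} (+1)
site 2, node EW: E={T} ∪ W={G} → {G,T} (+1)
site 2, node BESWY: BSY={C,G,T} ∩ EW={G,T} → {G,T} (+0)
site 2, node BEOSWY: BESWY={G,T} ∪ O={A} → {A,G,T} (+1)
site 2, node BEGOSWY: BEOSWY={A,G,T} ∪ G={C} → {A,C,G,T} (+1)
site 3, node SY: S={T} ∩ Y={T} → {T} (+0)
site 3, node BSY: B={T} ∩ SY={T} → {T} (+0)
site 3, node EW: E={G} ∪ W={T} → {G,T} (+1)
site 3, node BESWY: BSY={T} ∩ EW={G,T} → {T} (+0)
site 3, node BEOSWY: BESWY={T} ∪ O={C} → {C,T} (+1)
site 3, node BEGOSWY: BEOSWY={C,T} ∩ G={C} → {C} (+0)
site 4, node SY: S={G} ∪ Y={C} → {C,G} (+1)
site 4, node BSY: B={A} ∪ SY={C,G} → {A,C,G} (+1)
site 4, node EW: E={T} ∩ W={T} → {T} (+0)
site 4, node BESWY: BSY={A,C,G} ∪ EW={T} → {A,C,G,T} (+1)
site 4, node BEOSWY: BESWY={A,C,G,T} ∩ O={C} → {C} (+0)
site 4, node BEGOSWY: BEOSWY={C} ∪ G={A} → {A,C} (+1)
site 5, node SY: S={A} ∪ Y={G} → {A,G} (+1)
site 5, node BSY: B={T} ∪ SY={A,G} → {A,G,T} (+1)
site 5, node EW: E={A} ∪ W={G} → {A,G} (+1)
site 5, node BESWY: BSY={A,G,T} ∩ EW={A,G} → {A,G} (+0)
site 5, node BEOSWY: BESWY={A,G} ∪ O={C} → {A,C,G} (+1)
site 5, node BEGOSWY: BEOSWY={A,C,G} ∩ G={G} → {G} (+0)
site 6, node SY: S={A} ∪ Y={G} → {A,G} (+1)
site 6, node BSY: B={G} ∩ SY={A,G} → {G} (+0)
site 6, node EW: E={A} ∪ W={G} → {A,G} (+1)
site 6, node BESWY: BSY={G} ∩ EW={A,G} → {G} (+0)
site 6, node BEOSWY: BESWY={G} ∪ O={A} → {A,G} (+1)
site 6, node BEGOSWY: BEOSWY={A,G} ∪ G={C} → {A,C,G} (+1)
site 7, node SY: S={T} ∪ Y={C} → {C,T} (+1)
site 7, node BSY: B={G} ∪ SY={C,T} → {C,G,T} (+1)
site 7, node EW: E={G} ∩ W={G} → {G} (+0)
site 7, node BESWY: BSY={C,G,T} ∩ EW={G} → {G} (+0)
site 7, node BEOSWY: BESWY={G} ∩ O={G} → {G} (+0)
site 7, node BEGOSWY: BEOSWY={G} ∪ G={C} → {C,G} (+1)
per-site changes: [4, 4, 5, 2, 4, 4, 4, 3]; total = 30

5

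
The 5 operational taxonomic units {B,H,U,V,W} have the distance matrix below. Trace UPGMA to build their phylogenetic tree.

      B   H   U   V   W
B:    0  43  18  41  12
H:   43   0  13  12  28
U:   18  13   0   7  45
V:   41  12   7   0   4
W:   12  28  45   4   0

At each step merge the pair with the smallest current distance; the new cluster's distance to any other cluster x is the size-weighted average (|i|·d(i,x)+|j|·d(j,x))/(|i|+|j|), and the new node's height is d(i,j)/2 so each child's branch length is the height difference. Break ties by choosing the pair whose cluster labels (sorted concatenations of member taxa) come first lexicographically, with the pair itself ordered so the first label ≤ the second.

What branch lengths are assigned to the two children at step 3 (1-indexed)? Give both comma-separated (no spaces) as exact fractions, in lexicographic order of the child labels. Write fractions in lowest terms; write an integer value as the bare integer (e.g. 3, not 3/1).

iteration 1: select V,W (d=4); attach at lengths (2, 2); label the merged cluster VW
  updated: d(B,VW)=53/2, d(H,VW)=20, d(U,VW)=26
iteration 2: select H,U (d=13); attach at lengths (13/2, 13/2); label the merged cluster HU
  updated: d(B,HU)=61/2, d(HU,VW)=23
iteration 3: select HU,VW (d=23); attach at lengths (5, 19/2); label the merged cluster HUVW
  updated: d(B,HUVW)=57/2
iteration 4: select B,HUVW (d=57/2); attach at lengths (57/4, 11/4); label the merged cluster BHUVW
final tree: (B:57/4,((H:13/2,U:13/2):5,(V:2,W:2):19/2):11/4)
total length: 97/2

5,19/2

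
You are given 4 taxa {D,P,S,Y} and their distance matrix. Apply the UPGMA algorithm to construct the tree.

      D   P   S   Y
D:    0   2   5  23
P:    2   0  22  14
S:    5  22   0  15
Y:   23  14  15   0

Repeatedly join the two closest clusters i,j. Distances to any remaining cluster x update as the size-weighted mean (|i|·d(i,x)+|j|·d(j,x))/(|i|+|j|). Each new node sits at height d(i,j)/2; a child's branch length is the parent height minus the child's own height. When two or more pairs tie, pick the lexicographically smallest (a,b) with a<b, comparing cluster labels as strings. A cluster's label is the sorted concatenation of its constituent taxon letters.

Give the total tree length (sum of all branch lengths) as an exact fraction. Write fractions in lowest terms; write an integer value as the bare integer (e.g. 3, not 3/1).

301/12

iteration 1: select D,P (d=2); attach at lengths (1, 1); label the merged cluster DP
  updated: d(DP,S)=27/2, d(DP,Y)=37/2
iteration 2: select DP,S (d=27/2); attach at lengths (23/4, 27/4); label the merged cluster DPS
  updated: d(DPS,Y)=52/3
iteration 3: select DPS,Y (d=52/3); attach at lengths (23/12, 26/3); label the merged cluster DPSY
final tree: (((D:1,P:1):23/4,S:27/4):23/12,Y:26/3)
total length: 301/12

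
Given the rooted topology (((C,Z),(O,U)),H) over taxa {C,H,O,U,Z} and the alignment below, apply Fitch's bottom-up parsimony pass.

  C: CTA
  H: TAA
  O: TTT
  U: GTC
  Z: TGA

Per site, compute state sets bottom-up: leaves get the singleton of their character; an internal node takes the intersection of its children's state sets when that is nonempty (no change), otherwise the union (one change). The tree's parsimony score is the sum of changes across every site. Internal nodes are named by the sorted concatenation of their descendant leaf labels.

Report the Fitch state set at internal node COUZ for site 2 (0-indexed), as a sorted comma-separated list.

[col 0] CZ: children C:{C}, Z:{T} ∪→ {C,T}; cost 1
[col 0] OU: children O:{T}, U:{G} ∪→ {G,T}; cost 1
[col 0] COUZ: children CZ:{C,T}, OU:{G,T} ∩→ {T}; cost 0
[col 0] CHOUZ: children COUZ:{T}, H:{T} ∩→ {T}; cost 0
[col 1] CZ: children C:{T}, Z:{G} ∪→ {G,T}; cost 1
[col 1] OU: children O:{T}, U:{T} ∩→ {T}; cost 0
[col 1] COUZ: children CZ:{G,T}, OU:{T} ∩→ {T}; cost 0
[col 1] CHOUZ: children COUZ:{T}, H:{A} ∪→ {A,T}; cost 1
[col 2] CZ: children C:{A}, Z:{A} ∩→ {A}; cost 0
[col 2] OU: children O:{T}, U:{C} ∪→ {C,T}; cost 1
[col 2] COUZ: children CZ:{A}, OU:{C,T} ∪→ {A,C,T}; cost 1
[col 2] CHOUZ: children COUZ:{A,C,T}, H:{A} ∩→ {A}; cost 0
per-site changes: [2, 2, 2]; total = 6

A,C,T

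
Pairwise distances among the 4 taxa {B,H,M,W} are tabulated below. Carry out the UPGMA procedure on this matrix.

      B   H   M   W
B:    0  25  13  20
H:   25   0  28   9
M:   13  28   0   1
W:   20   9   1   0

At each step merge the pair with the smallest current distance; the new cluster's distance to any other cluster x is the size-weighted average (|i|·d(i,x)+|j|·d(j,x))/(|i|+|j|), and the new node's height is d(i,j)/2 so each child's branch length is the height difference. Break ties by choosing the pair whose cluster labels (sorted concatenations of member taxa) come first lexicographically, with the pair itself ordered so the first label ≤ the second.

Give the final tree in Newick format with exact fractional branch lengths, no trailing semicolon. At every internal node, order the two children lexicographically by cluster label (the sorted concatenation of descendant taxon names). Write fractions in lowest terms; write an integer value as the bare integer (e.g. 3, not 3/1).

((B:33/4,(M:1/2,W:1/2):31/4):25/12,H:31/3)

iteration 1: select M,W (d=1); attach at lengths (1/2, 1/2); label the merged cluster MW
  updated: d(B,MW)=33/2, d(H,MW)=37/2
iteration 2: select B,MW (d=33/2); attach at lengths (33/4, 31/4); label the merged cluster BMW
  updated: d(BMW,H)=62/3
iteration 3: select BMW,H (d=62/3); attach at lengths (25/12, 31/3); label the merged cluster BHMW
final tree: ((B:33/4,(M:1/2,W:1/2):31/4):25/12,H:31/3)
total length: 353/12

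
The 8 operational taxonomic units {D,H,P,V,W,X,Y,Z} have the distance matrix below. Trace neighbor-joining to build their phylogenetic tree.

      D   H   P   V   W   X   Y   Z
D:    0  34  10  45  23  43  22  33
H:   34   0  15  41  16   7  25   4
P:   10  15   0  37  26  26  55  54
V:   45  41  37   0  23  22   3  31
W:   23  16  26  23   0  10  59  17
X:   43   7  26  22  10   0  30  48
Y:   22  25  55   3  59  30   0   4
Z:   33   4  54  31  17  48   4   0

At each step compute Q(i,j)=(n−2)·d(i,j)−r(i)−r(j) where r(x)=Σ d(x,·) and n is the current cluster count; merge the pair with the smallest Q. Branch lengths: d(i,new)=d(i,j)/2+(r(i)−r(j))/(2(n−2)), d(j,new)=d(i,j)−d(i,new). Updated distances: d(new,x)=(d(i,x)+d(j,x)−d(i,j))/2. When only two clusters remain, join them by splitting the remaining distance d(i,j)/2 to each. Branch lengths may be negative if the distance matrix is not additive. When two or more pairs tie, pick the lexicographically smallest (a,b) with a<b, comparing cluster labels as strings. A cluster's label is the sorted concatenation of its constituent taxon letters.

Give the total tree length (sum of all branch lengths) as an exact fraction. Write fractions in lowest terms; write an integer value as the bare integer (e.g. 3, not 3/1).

1. join V+Y (d=3, Q=-382) ⇒ VY; edges |V|=11/6, |Y|=7/6
  updated: d(D,VY)=32, d(H,VY)=63/2, d(P,VY)=89/2, d(VY,W)=79/2, d(VY,X)=49/2, d(VY,Z)=16
2. join D+P (d=10, Q=-601/2) ⇒ DP; edges |D|=99/20, |P|=101/20
  updated: d(DP,H)=39/2, d(DP,VY)=133/4, d(DP,W)=39/2, d(DP,X)=59/2, d(DP,Z)=77/2
3. join VY+Z (d=16, Q=-817/4) ⇒ VYZ; edges |VY|=341/32, |Z|=171/32
  updated: d(DP,VYZ)=223/8, d(H,VYZ)=39/4, d(VYZ,W)=81/4, d(VYZ,X)=113/4
4. join W+X (d=10, Q=-221/2) ⇒ WX; edges |W|=7/2, |X|=13/2
  updated: d(DP,WX)=39/2, d(H,WX)=13/2, d(VYZ,WX)=77/4
5. join DP+WX (d=39/2, Q=-585/8) ⇒ DPWX; edges |DP|=485/32, |WX|=139/32
  updated: d(DPWX,H)=13/4, d(DPWX,VYZ)=221/16
6. join DPWX+H (d=13/4, Q=-429/16) ⇒ DHPWX; edges |DPWX|=117/32, |H|=-13/32
  updated: d(DHPWX,VYZ)=325/32
7. join DHPWX+VYZ (d=325/32) ⇒ DHPVWXYZ; edges |DHPWX|=325/64, |VYZ|=325/64
final tree: ((((D:99/20,P:101/20):485/32,(W:7/2,X:13/2):139/32):117/32,H:-13/32):325/64,((V:11/6,Y:7/6):341/32,Z:171/32):325/64)
total length: 2301/32

2301/32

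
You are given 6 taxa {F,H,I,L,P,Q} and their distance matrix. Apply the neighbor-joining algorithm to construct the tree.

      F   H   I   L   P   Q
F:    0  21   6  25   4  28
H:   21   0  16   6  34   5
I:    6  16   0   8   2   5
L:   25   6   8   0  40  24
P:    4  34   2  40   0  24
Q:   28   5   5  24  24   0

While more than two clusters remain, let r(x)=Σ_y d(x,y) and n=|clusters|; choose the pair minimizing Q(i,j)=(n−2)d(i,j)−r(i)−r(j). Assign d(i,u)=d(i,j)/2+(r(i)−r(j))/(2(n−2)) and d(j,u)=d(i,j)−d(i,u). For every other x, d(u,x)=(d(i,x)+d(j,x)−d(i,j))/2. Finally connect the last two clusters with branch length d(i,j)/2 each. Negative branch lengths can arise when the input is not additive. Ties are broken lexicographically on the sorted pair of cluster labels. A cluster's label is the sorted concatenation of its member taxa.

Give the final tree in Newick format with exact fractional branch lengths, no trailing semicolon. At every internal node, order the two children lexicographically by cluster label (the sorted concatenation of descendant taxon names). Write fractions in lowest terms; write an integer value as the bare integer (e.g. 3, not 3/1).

(((((F:-1/2,P:9/2):19/2,I:-15/2):9,Q:9/2):7,H:-11/8):59/16,L:59/16)

step 1: merge (F,P) at d=4, Q=-172; branch lengths F→-1/2, P→9/2; new cluster FP
  updated: d(FP,H)=51/2, d(FP,I)=2, d(FP,L)=61/2, d(FP,Q)=24
step 2: merge (FP,I) at d=2, Q=-107; branch lengths FP→19/2, I→-15/2; new cluster FIP
  updated: d(FIP,H)=79/4, d(FIP,L)=73/4, d(FIP,Q)=27/2
step 3: merge (FIP,Q) at d=27/2, Q=-67; branch lengths FIP→9, Q→9/2; new cluster FIPQ
  updated: d(FIPQ,H)=45/8, d(FIPQ,L)=115/8
step 4: merge (FIPQ,H) at d=45/8, Q=-26; branch lengths FIPQ→7, H→-11/8; new cluster FHIPQ
  updated: d(FHIPQ,L)=59/8
step 5: merge (FHIPQ,L) at d=59/8; branch lengths FHIPQ→59/16, L→59/16; new cluster FHILPQ
final tree: (((((F:-1/2,P:9/2):19/2,I:-15/2):9,Q:9/2):7,H:-11/8):59/16,L:59/16)
total length: 65/2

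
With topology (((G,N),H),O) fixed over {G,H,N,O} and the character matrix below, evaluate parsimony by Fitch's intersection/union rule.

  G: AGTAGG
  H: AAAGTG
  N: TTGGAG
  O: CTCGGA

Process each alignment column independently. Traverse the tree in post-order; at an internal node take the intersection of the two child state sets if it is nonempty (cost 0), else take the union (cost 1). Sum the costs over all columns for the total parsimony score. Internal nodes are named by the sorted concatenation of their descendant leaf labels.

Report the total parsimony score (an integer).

GN@0: {A} ∪ {T} = {A,T} (union, +1)
GHN@0: {A,T} ∩ {A} = {A} (intersection, +0)
GHNO@0: {A} ∪ {C} = {A,C} (union, +1)
GN@1: {G} ∪ {T} = {G,T} (union, +1)
GHN@1: {G,T} ∪ {A} = {A,G,T} (union, +1)
GHNO@1: {A,G,T} ∩ {T} = {T} (intersection, +0)
GN@2: {T} ∪ {G} = {G,T} (union, +1)
GHN@2: {G,T} ∪ {A} = {A,G,T} (union, +1)
GHNO@2: {A,G,T} ∪ {C} = {A,C,G,T} (union, +1)
GN@3: {A} ∪ {G} = {A,G} (union, +1)
GHN@3: {A,G} ∩ {G} = {G} (intersection, +0)
GHNO@3: {G} ∩ {G} = {G} (intersection, +0)
GN@4: {G} ∪ {A} = {A,G} (union, +1)
GHN@4: {A,G} ∪ {T} = {A,G,T} (union, +1)
GHNO@4: {A,G,T} ∩ {G} = {G} (intersection, +0)
GN@5: {G} ∩ {G} = {G} (intersection, +0)
GHN@5: {G} ∩ {G} = {G} (intersection, +0)
GHNO@5: {G} ∪ {A} = {A,G} (union, +1)
per-site changes: [2, 2, 3, 1, 2, 1]; total = 11

11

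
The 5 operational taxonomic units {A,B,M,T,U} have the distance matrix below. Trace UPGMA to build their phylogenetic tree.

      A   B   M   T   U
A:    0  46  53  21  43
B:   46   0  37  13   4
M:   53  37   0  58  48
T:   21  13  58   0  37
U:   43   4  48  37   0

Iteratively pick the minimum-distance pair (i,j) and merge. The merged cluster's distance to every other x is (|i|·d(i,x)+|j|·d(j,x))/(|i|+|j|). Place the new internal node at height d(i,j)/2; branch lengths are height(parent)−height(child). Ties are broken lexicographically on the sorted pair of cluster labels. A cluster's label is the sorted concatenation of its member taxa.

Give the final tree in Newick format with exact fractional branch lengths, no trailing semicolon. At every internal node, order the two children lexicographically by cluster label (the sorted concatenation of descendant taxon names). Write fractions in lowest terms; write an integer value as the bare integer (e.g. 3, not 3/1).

(((A:21/2,T:21/2):55/8,(B:2,U:2):123/8):57/8,M:49/2)

step 1: merge (B,U) at d=4; branch lengths B→2, U→2; new cluster BU
  updated: d(A,BU)=89/2, d(BU,M)=85/2, d(BU,T)=25
step 2: merge (A,T) at d=21; branch lengths A→21/2, T→21/2; new cluster AT
  updated: d(AT,BU)=139/4, d(AT,M)=111/2
step 3: merge (AT,BU) at d=139/4; branch lengths AT→55/8, BU→123/8; new cluster ABTU
  updated: d(ABTU,M)=49
step 4: merge (ABTU,M) at d=49; branch lengths ABTU→57/8, M→49/2; new cluster ABMTU
final tree: (((A:21/2,T:21/2):55/8,(B:2,U:2):123/8):57/8,M:49/2)
total length: 631/8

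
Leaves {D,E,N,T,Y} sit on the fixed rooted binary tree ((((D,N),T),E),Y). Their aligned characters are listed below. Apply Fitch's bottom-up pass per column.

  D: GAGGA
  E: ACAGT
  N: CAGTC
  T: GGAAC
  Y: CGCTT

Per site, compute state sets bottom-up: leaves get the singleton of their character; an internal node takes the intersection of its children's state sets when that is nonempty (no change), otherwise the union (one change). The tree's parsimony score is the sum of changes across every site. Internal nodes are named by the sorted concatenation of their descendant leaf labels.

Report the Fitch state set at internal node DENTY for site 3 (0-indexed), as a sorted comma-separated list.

[col 0] DN: children D:{G}, N:{C} ∪→ {C,G}; cost 1
[col 0] DNT: children DN:{C,G}, T:{G} ∩→ {G}; cost 0
[col 0] DENT: children DNT:{G}, E:{A} ∪→ {A,G}; cost 1
[col 0] DENTY: children DENT:{A,G}, Y:{C} ∪→ {A,C,G}; cost 1
[col 1] DN: children D:{A}, N:{A} ∩→ {A}; cost 0
[col 1] DNT: children DN:{A}, T:{G} ∪→ {A,G}; cost 1
[col 1] DENT: children DNT:{A,G}, E:{C} ∪→ {A,C,G}; cost 1
[col 1] DENTY: children DENT:{A,C,G}, Y:{G} ∩→ {G}; cost 0
[col 2] DN: children D:{G}, N:{G} ∩→ {G}; cost 0
[col 2] DNT: children DN:{G}, T:{A} ∪→ {A,G}; cost 1
[col 2] DENT: children DNT:{A,G}, E:{A} ∩→ {A}; cost 0
[col 2] DENTY: children DENT:{A}, Y:{C} ∪→ {A,C}; cost 1
[col 3] DN: children D:{G}, N:{T} ∪→ {G,T}; cost 1
[col 3] DNT: children DN:{G,T}, T:{A} ∪→ {A,G,T}; cost 1
[col 3] DENT: children DNT:{A,G,T}, E:{G} ∩→ {G}; cost 0
[col 3] DENTY: children DENT:{G}, Y:{T} ∪→ {G,T}; cost 1
[col 4] DN: children D:{A}, N:{C} ∪→ {A,C}; cost 1
[col 4] DNT: children DN:{A,C}, T:{C} ∩→ {C}; cost 0
[col 4] DENT: children DNT:{C}, E:{T} ∪→ {C,T}; cost 1
[col 4] DENTY: children DENT:{C,T}, Y:{T} ∩→ {T}; cost 0
per-site changes: [3, 2, 2, 3, 2]; total = 12

G,T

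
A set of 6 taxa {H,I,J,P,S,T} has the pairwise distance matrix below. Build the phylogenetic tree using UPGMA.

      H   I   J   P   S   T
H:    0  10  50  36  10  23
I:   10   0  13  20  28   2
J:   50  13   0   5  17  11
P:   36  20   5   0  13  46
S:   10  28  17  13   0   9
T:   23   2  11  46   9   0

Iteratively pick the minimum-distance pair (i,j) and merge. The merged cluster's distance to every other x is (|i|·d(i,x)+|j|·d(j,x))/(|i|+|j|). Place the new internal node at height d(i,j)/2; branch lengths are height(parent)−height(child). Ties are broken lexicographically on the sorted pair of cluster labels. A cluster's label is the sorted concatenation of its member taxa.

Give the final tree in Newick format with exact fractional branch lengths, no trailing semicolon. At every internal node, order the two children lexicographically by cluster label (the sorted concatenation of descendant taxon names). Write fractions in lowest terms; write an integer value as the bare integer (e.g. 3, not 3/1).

step 1: merge (I,T) at d=2; branch lengths I→1, T→1; new cluster IT
  updated: d(H,IT)=33/2, d(IT,J)=12, d(IT,P)=33, d(IT,S)=37/2
step 2: merge (J,P) at d=5; branch lengths J→5/2, P→5/2; new cluster JP
  updated: d(H,JP)=43, d(IT,JP)=45/2, d(JP,S)=15
step 3: merge (H,S) at d=10; branch lengths H→5, S→5; new cluster HS
  updated: d(HS,IT)=35/2, d(HS,JP)=29
step 4: merge (HS,IT) at d=35/2; branch lengths HS→15/4, IT→31/4; new cluster HIST
  updated: d(HIST,JP)=103/4
step 5: merge (HIST,JP) at d=103/4; branch lengths HIST→33/8, JP→83/8; new cluster HIJPST
final tree: (((H:5,S:5):15/4,(I:1,T:1):31/4):33/8,(J:5/2,P:5/2):83/8)
total length: 43

(((H:5,S:5):15/4,(I:1,T:1):31/4):33/8,(J:5/2,P:5/2):83/8)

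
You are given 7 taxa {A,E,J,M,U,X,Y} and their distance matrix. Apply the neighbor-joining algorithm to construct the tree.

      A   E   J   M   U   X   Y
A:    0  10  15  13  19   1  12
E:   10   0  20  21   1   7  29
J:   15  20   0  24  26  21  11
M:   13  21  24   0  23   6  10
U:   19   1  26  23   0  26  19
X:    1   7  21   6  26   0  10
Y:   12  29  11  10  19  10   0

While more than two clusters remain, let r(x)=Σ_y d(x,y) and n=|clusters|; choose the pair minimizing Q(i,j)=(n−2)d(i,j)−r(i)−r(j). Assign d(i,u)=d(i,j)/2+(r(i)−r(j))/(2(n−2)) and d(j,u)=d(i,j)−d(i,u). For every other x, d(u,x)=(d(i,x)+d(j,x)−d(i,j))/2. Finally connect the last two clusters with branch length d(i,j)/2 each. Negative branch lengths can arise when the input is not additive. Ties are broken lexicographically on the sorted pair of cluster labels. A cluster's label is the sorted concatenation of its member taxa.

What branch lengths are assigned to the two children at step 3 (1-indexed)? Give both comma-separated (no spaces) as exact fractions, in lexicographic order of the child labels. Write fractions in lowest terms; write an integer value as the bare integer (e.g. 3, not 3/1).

1. join E+U (d=1, Q=-197) ⇒ EU; edges |E|=-21/10, |U|=31/10
  updated: d(A,EU)=14, d(EU,J)=45/2, d(EU,M)=43/2, d(EU,X)=16, d(EU,Y)=47/2
2. join J+Y (d=11, Q=-116) ⇒ JY; edges |J|=71/8, |Y|=17/8
  updated: d(A,JY)=8, d(EU,JY)=35/2, d(JY,M)=23/2, d(JY,X)=10
3. join M+X (d=6, Q=-67) ⇒ MX; edges |M|=37/6, |X|=-1/6
  updated: d(A,MX)=4, d(EU,MX)=63/4, d(JY,MX)=31/4
4. join A+MX (d=4, Q=-91/2) ⇒ AMX; edges |A|=13/8, |MX|=19/8
  updated: d(AMX,EU)=103/8, d(AMX,JY)=47/8
5. join AMX+EU (d=103/8, Q=-145/4) ⇒ AEMUX; edges |AMX|=5/8, |EU|=49/4
  updated: d(AEMUX,JY)=21/4
6. join AEMUX+JY (d=21/4) ⇒ AEJMUXY; edges |AEMUX|=21/8, |JY|=21/8
final tree: (((A:13/8,(M:37/6,X:-1/6):19/8):5/8,(E:-21/10,U:31/10):49/4):21/8,(J:71/8,Y:17/8):21/8)
total length: 321/8

37/6,-1/6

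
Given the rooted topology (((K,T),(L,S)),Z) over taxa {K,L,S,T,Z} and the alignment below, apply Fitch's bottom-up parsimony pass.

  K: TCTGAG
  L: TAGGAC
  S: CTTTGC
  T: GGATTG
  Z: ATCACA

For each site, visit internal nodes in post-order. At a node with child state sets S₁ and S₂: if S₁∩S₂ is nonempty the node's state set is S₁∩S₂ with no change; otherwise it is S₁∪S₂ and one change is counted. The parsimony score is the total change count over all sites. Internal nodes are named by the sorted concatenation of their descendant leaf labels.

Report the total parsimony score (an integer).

17

KT@0: {T} ∪ {G} = {G,T} (union, +1)
LS@0: {T} ∪ {C} = {C,T} (union, +1)
KLST@0: {G,T} ∩ {C,T} = {T} (intersection, +0)
KLSTZ@0: {T} ∪ {A} = {A,T} (union, +1)
KT@1: {C} ∪ {G} = {C,G} (union, +1)
LS@1: {A} ∪ {T} = {A,T} (union, +1)
KLST@1: {C,G} ∪ {A,T} = {A,C,G,T} (union, +1)
KLSTZ@1: {A,C,G,T} ∩ {T} = {T} (intersection, +0)
KT@2: {T} ∪ {A} = {A,T} (union, +1)
LS@2: {G} ∪ {T} = {G,T} (union, +1)
KLST@2: {A,T} ∩ {G,T} = {T} (intersection, +0)
KLSTZ@2: {T} ∪ {C} = {C,T} (union, +1)
KT@3: {G} ∪ {T} = {G,T} (union, +1)
LS@3: {G} ∪ {T} = {G,T} (union, +1)
KLST@3: {G,T} ∩ {G,T} = {G,T} (intersection, +0)
KLSTZ@3: {G,T} ∪ {A} = {A,G,T} (union, +1)
KT@4: {A} ∪ {T} = {A,T} (union, +1)
LS@4: {A} ∪ {G} = {A,G} (union, +1)
KLST@4: {A,T} ∩ {A,G} = {A} (intersection, +0)
KLSTZ@4: {A} ∪ {C} = {A,C} (union, +1)
KT@5: {G} ∩ {G} = {G} (intersection, +0)
LS@5: {C} ∩ {C} = {C} (intersection, +0)
KLST@5: {G} ∪ {C} = {C,G} (union, +1)
KLSTZ@5: {C,G} ∪ {A} = {A,C,G} (union, +1)
per-site changes: [3, 3, 3, 3, 3, 2]; total = 17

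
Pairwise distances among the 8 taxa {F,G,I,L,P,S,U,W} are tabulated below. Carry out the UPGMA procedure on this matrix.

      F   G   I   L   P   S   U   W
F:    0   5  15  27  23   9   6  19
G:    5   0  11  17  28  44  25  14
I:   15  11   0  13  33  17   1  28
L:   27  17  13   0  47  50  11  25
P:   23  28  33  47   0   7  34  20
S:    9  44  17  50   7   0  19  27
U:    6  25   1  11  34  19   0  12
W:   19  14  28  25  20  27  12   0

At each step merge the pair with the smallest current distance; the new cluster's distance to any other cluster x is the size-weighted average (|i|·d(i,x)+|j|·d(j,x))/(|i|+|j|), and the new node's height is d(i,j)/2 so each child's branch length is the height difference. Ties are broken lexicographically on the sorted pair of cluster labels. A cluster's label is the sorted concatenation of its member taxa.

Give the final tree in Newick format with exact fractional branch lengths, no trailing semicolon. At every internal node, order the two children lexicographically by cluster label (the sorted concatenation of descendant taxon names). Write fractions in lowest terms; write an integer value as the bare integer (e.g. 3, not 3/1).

1. join I+U (d=1) ⇒ IU; edges |I|=1/2, |U|=1/2
  updated: d(F,IU)=21/2, d(G,IU)=18, d(IU,L)=12, d(IU,P)=67/2, d(IU,S)=18, d(IU,W)=20
2. join F+G (d=5) ⇒ FG; edges |F|=5/2, |G|=5/2
  updated: d(FG,IU)=57/4, d(FG,L)=22, d(FG,P)=51/2, d(FG,S)=53/2, d(FG,W)=33/2
3. join P+S (d=7) ⇒ PS; edges |P|=7/2, |S|=7/2
  updated: d(FG,PS)=26, d(IU,PS)=103/4, d(L,PS)=97/2, d(PS,W)=47/2
4. join IU+L (d=12) ⇒ ILU; edges |IU|=11/2, |L|=6
  updated: d(FG,ILU)=101/6, d(ILU,PS)=100/3, d(ILU,W)=65/3
5. join FG+W (d=33/2) ⇒ FGW; edges |FG|=23/4, |W|=33/4
  updated: d(FGW,ILU)=166/9, d(FGW,PS)=151/6
6. join FGW+ILU (d=166/9) ⇒ FGILUW; edges |FGW|=35/36, |ILU|=29/9
  updated: d(FGILUW,PS)=117/4
7. join FGILUW+PS (d=117/4) ⇒ FGILPSUW; edges |FGILUW|=389/72, |PS|=89/8
final tree: ((((F:5/2,G:5/2):23/4,W:33/4):35/36,((I:1/2,U:1/2):11/2,L:6):29/9):389/72,(P:7/2,S:7/2):89/8)
total length: 533/9

((((F:5/2,G:5/2):23/4,W:33/4):35/36,((I:1/2,U:1/2):11/2,L:6):29/9):389/72,(P:7/2,S:7/2):89/8)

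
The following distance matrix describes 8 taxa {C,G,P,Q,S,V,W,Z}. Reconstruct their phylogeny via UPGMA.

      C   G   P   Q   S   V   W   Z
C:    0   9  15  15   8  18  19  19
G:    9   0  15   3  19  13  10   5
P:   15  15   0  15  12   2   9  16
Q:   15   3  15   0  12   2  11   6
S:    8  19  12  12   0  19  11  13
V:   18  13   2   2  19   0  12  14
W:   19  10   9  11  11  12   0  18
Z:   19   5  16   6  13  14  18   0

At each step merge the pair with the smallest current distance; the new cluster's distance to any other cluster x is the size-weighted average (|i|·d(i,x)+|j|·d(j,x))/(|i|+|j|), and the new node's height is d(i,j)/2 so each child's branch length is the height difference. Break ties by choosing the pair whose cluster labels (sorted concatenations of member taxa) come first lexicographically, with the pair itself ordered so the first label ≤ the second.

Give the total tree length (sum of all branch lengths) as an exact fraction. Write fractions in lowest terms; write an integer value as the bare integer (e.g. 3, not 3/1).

431/12

1. join P+V (d=2) ⇒ PV; edges |P|=1, |V|=1
  updated: d(C,PV)=33/2, d(G,PV)=14, d(PV,Q)=17/2, d(PV,S)=31/2, d(PV,W)=21/2, d(PV,Z)=15
2. join G+Q (d=3) ⇒ GQ; edges |G|=3/2, |Q|=3/2
  updated: d(C,GQ)=12, d(GQ,PV)=45/4, d(GQ,S)=31/2, d(GQ,W)=21/2, d(GQ,Z)=11/2
3. join GQ+Z (d=11/2) ⇒ GQZ; edges |GQ|=5/4, |Z|=11/4
  updated: d(C,GQZ)=43/3, d(GQZ,PV)=25/2, d(GQZ,S)=44/3, d(GQZ,W)=13
4. join C+S (d=8) ⇒ CS; edges |C|=4, |S|=4
  updated: d(CS,GQZ)=29/2, d(CS,PV)=16, d(CS,W)=15
5. join PV+W (d=21/2) ⇒ PVW; edges |PV|=17/4, |W|=21/4
  updated: d(CS,PVW)=47/3, d(GQZ,PVW)=38/3
6. join GQZ+PVW (d=38/3) ⇒ GPQVWZ; edges |GQZ|=43/12, |PVW|=13/12
  updated: d(CS,GPQVWZ)=181/12
7. join CS+GPQVWZ (d=181/12) ⇒ CGPQSVWZ; edges |CS|=85/24, |GPQVWZ|=29/24
final tree: ((C:4,S:4):85/24,(((G:3/2,Q:3/2):5/4,Z:11/4):43/12,((P:1,V:1):17/4,W:21/4):13/12):29/24)
total length: 431/12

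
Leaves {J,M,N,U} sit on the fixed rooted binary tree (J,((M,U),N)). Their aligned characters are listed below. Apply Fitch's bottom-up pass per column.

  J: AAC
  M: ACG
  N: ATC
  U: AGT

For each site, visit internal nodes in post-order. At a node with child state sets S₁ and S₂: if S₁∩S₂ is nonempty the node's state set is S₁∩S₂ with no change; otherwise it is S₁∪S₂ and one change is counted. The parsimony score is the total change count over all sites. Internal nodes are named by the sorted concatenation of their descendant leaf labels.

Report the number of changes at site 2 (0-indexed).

MU@0: {A} ∩ {A} = {A} (intersection, +0)
MNU@0: {A} ∩ {A} = {A} (intersection, +0)
JMNU@0: {A} ∩ {A} = {A} (intersection, +0)
MU@1: {C} ∪ {G} = {C,G} (union, +1)
MNU@1: {C,G} ∪ {T} = {C,G,T} (union, +1)
JMNU@1: {A} ∪ {C,G,T} = {A,C,G,T} (union, +1)
MU@2: {G} ∪ {T} = {G,T} (union, +1)
MNU@2: {G,T} ∪ {C} = {C,G,T} (union, +1)
JMNU@2: {C} ∩ {C,G,T} = {C} (intersection, +0)
per-site changes: [0, 3, 2]; total = 5

2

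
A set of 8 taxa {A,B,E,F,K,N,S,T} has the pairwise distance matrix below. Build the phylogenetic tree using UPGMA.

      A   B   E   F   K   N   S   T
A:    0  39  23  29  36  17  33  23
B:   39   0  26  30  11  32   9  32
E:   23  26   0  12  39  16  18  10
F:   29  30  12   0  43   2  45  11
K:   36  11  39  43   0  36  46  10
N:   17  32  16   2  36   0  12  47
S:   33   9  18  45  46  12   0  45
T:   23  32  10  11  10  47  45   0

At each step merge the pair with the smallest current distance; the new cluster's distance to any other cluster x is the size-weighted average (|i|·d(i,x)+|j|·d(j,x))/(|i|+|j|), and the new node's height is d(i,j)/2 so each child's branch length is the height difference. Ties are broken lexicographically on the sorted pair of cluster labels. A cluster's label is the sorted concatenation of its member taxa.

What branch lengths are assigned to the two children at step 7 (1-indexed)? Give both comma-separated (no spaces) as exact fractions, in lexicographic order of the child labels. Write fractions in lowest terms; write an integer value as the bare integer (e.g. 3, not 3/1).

131/30,97/60

iteration 1: select F,N (d=2); attach at lengths (1, 1); label the merged cluster FN
  updated: d(A,FN)=23, d(B,FN)=31, d(E,FN)=14, d(FN,K)=79/2, d(FN,S)=57/2, d(FN,T)=29
iteration 2: select B,S (d=9); attach at lengths (9/2, 9/2); label the merged cluster BS
  updated: d(A,BS)=36, d(BS,E)=22, d(BS,FN)=119/4, d(BS,K)=57/2, d(BS,T)=77/2
iteration 3: select E,T (d=10); attach at lengths (5, 5); label the merged cluster ET
  updated: d(A,ET)=23, d(BS,ET)=121/4, d(ET,FN)=43/2, d(ET,K)=49/2
iteration 4: select ET,FN (d=43/2); attach at lengths (23/4, 39/4); label the merged cluster EFNT
  updated: d(A,EFNT)=23, d(BS,EFNT)=30, d(EFNT,K)=32
iteration 5: select A,EFNT (d=23); attach at lengths (23/2, 3/4); label the merged cluster AEFNT
  updated: d(AEFNT,BS)=156/5, d(AEFNT,K)=164/5
iteration 6: select BS,K (d=57/2); attach at lengths (39/4, 57/4); label the merged cluster BKS
  updated: d(AEFNT,BKS)=476/15
iteration 7: select AEFNT,BKS (d=476/15); attach at lengths (131/30, 97/60); label the merged cluster ABEFKNST
final tree: ((A:23/2,((E:5,T:5):23/4,(F:1,N:1):39/4):3/4):131/30,((B:9/2,S:9/2):39/4,K:57/4):97/60)
total length: 1181/15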